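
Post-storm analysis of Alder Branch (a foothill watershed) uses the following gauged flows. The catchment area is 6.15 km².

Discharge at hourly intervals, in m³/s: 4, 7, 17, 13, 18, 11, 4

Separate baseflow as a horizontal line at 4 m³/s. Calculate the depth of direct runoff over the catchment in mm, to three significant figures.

d ≈ 26.9 mm

Direct runoff: 0.0, 3.0, 13.0, 9.0, 14.0, 7.0, 0.0 m³/s; ΣQ_DR = 46.00 m³/s.
V = ΣQ_DR · Δt = 46.00 × 3600 s = 1.656 × 10^5 m³.
Over A = 6.15 km², depth = V / A = 26.9 mm.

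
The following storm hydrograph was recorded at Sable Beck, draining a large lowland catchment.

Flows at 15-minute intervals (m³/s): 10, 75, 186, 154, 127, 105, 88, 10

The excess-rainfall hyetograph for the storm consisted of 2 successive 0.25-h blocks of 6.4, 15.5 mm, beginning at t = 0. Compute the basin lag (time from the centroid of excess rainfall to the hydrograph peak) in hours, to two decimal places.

Centroid of excess rainfall: t_c = Σ P_i·t̄_i / ΣP_i = 0.3019 h (block centres at 0.125, 0.375 h).
Hydrograph peak occurs at t = 0.5 h, so basin lag t_L = 0.5 − 0.3019 = 0.20 h.

t_L ≈ 0.20 h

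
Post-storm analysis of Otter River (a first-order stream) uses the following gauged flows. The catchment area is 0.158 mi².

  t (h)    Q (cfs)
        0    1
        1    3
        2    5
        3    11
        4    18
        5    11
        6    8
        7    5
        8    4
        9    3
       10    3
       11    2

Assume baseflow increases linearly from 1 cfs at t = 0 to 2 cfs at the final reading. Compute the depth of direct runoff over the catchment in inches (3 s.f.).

Direct runoff: 0.00, 1.91, 3.82, 9.73, 16.64, 9.55, 6.45, 3.36, 2.27, 1.18, 1.09, 0.00 cfs; ΣQ_DR = 56.00 cfs.
V = ΣQ_DR · Δt = 56.00 × 3600 s = 2.016 × 10^5 ft³.
Over A = 0.158 mi², depth = V / A = 0.549 in.

d ≈ 0.549 in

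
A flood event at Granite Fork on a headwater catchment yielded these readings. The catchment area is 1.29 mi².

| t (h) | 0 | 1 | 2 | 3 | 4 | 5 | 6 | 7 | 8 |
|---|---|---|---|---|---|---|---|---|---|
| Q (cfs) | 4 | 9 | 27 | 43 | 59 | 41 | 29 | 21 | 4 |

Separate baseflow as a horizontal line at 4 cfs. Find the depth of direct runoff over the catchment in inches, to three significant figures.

d ≈ 0.241 in

Direct runoff: 0.0, 5.0, 23.0, 39.0, 55.0, 37.0, 25.0, 17.0, 0.0 cfs; ΣQ_DR = 201.0 cfs.
V = ΣQ_DR · Δt = 201.0 × 3600 s = 7.236 × 10^5 ft³.
Over A = 1.29 mi², depth = V / A = 0.241 in.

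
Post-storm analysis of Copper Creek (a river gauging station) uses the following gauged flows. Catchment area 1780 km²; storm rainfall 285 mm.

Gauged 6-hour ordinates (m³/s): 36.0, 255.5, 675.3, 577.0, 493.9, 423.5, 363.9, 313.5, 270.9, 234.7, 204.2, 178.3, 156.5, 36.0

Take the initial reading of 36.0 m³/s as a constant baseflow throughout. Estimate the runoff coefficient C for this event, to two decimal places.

C ≈ 0.16

ΣQ_DR = 3715 m³/s; V = ΣQ_DR·Δt = 8.025 × 10^7 m³.
Runoff depth d = V / A = 45.08 mm.
C = d / P = 45.08 / 285 = 0.16.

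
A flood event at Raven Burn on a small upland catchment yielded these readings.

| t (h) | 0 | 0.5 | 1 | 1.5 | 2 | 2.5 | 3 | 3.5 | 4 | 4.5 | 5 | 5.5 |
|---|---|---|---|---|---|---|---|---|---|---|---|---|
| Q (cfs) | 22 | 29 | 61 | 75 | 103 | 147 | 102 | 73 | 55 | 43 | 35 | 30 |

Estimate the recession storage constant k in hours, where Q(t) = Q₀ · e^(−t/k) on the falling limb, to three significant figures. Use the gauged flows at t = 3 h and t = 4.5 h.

On the falling limb, Q drops from 102 to 43 cfs between t = 3 h and t = 4.5 h (Δt = 1.5 h).
k = −Δt / ln(Q₂/Q₁) = −1.5 / ln(43/102) = 1.74 h.

k ≈ 1.74 h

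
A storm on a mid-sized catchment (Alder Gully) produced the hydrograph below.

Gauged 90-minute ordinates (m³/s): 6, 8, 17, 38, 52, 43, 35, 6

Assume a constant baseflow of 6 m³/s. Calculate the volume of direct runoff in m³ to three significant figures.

V ≈ 8.48 × 10^5 m³

Direct-runoff ordinates (Q − Q_b): 0.0, 2.0, 11.0, 32.0, 46.0, 37.0, 29.0, 0.0 m³/s.
ΣQ_DR = 157.0 m³/s.
With Δt = 1.5 h = 5400 s, V = ΣQ_DR · Δt = 157.0 × 5400 = 8.48 × 10^5 m³.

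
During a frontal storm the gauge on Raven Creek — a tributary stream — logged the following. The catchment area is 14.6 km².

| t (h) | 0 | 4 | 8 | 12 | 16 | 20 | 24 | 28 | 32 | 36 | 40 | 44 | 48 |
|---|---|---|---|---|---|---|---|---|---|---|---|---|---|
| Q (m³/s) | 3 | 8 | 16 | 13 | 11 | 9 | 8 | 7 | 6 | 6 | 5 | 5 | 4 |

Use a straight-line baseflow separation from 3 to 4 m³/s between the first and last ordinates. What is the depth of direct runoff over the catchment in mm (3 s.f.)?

Direct runoff: 0.00, 4.92, 12.83, 9.75, 7.67, 5.58, 4.50, 3.42, 2.33, 2.25, 1.17, 1.08, 0.00 m³/s; ΣQ_DR = 55.50 m³/s.
V = ΣQ_DR · Δt = 55.50 × 14400 s = 7.992 × 10^5 m³.
Over A = 14.6 km², depth = V / A = 54.7 mm.

d ≈ 54.7 mm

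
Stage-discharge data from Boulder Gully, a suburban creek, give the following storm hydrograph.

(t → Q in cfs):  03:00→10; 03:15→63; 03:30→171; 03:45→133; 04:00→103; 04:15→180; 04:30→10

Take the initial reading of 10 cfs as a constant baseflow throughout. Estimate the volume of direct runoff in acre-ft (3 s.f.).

V ≈ 12.4 acre-ft

Direct-runoff ordinates (Q − Q_b): 0.0, 53.0, 161.0, 123.0, 93.0, 170.0, 0.0 cfs.
ΣQ_DR = 600.0 cfs.
With Δt = 0.25 h = 900 s, V = ΣQ_DR · Δt = 600.0 × 900 = 5.40 × 10^5 ft³ = 12.4 acre-ft.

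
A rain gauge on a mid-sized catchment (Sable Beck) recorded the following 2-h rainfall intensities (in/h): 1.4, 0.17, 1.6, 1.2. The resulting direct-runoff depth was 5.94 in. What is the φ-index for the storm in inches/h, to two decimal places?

φ ≈ 0.41 in/h

Only the 3 blocks with intensity above φ contribute runoff: 1.4, 1.6, 1.2 in/h.
Σ(I−φ)·Δt = d  ⇒  (1.4+1.6+1.2 − 3φ)·2 = 5.94
φ = (4.200 − 5.94/2) / 3 = 0.41 in/h.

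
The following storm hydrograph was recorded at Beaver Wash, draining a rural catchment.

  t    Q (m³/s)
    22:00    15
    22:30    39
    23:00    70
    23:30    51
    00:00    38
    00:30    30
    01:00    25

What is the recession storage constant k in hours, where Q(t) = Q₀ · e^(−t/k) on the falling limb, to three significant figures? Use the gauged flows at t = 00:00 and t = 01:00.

k ≈ 2.39 h

On the falling limb, Q drops from 38 to 25 m³/s between t = 00:00 and t = 01:00 (Δt = 1 h).
k = −Δt / ln(Q₂/Q₁) = −1 / ln(25/38) = 2.39 h.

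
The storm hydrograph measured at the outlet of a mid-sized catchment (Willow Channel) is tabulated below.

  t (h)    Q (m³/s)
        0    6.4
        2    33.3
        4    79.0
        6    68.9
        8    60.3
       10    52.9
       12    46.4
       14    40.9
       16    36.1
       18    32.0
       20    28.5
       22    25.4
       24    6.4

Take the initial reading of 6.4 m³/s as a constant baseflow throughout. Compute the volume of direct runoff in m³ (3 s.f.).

Direct-runoff ordinates (Q − Q_b): 0.0, 26.9, 72.6, 62.5, 53.9, 46.5, 40.0, 34.5, 29.7, 25.6, 22.1, 19.0, 0.0 m³/s.
ΣQ_DR = 433.3 m³/s.
With Δt = 2 h = 7200 s, V = ΣQ_DR · Δt = 433.3 × 7200 = 3.12 × 10^6 m³.

V ≈ 3.12 × 10^6 m³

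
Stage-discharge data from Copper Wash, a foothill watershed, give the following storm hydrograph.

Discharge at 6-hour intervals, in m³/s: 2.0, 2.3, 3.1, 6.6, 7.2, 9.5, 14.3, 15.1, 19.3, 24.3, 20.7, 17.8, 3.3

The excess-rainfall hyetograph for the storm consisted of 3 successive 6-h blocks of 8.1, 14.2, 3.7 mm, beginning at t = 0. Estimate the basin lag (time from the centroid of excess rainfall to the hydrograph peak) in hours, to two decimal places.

Centroid of excess rainfall: t_c = Σ P_i·t̄_i / ΣP_i = 7.9846 h (block centres at 3, 9, 15 h).
Hydrograph peak occurs at t = 54 h, so basin lag t_L = 54 − 7.9846 = 46.02 h.

t_L ≈ 46.02 h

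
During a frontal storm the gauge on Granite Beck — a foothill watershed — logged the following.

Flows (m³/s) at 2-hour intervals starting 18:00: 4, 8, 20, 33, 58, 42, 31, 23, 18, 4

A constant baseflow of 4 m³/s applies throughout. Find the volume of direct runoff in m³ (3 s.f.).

V ≈ 1.45 × 10^6 m³

Direct-runoff ordinates (Q − Q_b): 0.0, 4.0, 16.0, 29.0, 54.0, 38.0, 27.0, 19.0, 14.0, 0.0 m³/s.
ΣQ_DR = 201.0 m³/s.
With Δt = 2 h = 7200 s, V = ΣQ_DR · Δt = 201.0 × 7200 = 1.45 × 10^6 m³.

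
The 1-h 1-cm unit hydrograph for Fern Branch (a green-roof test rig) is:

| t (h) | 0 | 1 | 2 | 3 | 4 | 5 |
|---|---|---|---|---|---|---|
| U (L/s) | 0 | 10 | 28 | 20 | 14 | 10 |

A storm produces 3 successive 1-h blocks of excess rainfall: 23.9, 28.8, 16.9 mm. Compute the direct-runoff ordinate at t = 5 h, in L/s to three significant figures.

Q ≈ 98.0 L/s

By discrete convolution, Q_j = Σ (P_i / 10 mm) · U_{j−i}.
At t = 5 h (j=5): Q = (23.9/10)·10 + (28.8/10)·14 + (16.9/10)·20 = 98.0 L/s.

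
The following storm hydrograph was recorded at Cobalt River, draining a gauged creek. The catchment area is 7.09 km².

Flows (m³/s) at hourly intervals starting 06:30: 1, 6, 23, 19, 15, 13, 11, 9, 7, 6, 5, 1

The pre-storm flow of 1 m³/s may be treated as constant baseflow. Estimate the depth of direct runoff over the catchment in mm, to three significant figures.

d ≈ 52.8 mm

Direct runoff: 0.0, 5.0, 22.0, 18.0, 14.0, 12.0, 10.0, 8.0, 6.0, 5.0, 4.0, 0.0 m³/s; ΣQ_DR = 104.0 m³/s.
V = ΣQ_DR · Δt = 104.0 × 3600 s = 3.744 × 10^5 m³.
Over A = 7.09 km², depth = V / A = 52.8 mm.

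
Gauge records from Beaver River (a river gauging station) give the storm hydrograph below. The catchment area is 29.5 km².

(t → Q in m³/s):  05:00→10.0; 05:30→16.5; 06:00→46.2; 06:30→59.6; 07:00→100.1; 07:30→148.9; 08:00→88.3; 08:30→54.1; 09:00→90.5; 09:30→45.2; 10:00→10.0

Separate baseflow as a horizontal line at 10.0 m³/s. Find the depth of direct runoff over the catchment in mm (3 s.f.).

d ≈ 34.1 mm

Direct runoff: 0.0, 6.5, 36.2, 49.6, 90.1, 138.9, 78.3, 44.1, 80.5, 35.2, 0.0 m³/s; ΣQ_DR = 559.4 m³/s.
V = ΣQ_DR · Δt = 559.4 × 1800 s = 1.007 × 10^6 m³.
Over A = 29.5 km², depth = V / A = 34.1 mm.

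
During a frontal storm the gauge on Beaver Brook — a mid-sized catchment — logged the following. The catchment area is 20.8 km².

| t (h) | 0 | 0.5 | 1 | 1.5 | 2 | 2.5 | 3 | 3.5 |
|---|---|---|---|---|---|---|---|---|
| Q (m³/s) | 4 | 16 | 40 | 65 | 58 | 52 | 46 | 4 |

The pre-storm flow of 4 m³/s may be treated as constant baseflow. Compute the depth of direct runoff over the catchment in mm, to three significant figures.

Direct runoff: 0.0, 12.0, 36.0, 61.0, 54.0, 48.0, 42.0, 0.0 m³/s; ΣQ_DR = 253.0 m³/s.
V = ΣQ_DR · Δt = 253.0 × 1800 s = 4.554 × 10^5 m³.
Over A = 20.8 km², depth = V / A = 21.9 mm.

d ≈ 21.9 mm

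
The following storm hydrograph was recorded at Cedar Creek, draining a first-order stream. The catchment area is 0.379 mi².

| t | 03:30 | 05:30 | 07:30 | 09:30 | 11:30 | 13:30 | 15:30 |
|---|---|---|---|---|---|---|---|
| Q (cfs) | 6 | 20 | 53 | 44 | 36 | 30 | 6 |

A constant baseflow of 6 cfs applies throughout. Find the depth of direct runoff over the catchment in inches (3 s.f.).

Direct runoff: 0.0, 14.0, 47.0, 38.0, 30.0, 24.0, 0.0 cfs; ΣQ_DR = 153.0 cfs.
V = ΣQ_DR · Δt = 153.0 × 7200 s = 1.102 × 10^6 ft³.
Over A = 0.379 mi², depth = V / A = 1.25 in.

d ≈ 1.25 in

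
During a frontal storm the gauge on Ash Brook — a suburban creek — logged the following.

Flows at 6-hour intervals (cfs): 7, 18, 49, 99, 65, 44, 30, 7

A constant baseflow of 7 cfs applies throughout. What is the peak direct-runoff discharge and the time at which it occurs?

Q_p = 92.0 cfs at t = 18 h

Subtracting baseflow gives direct-runoff ordinates: 0.0, 11.0, 42.0, 92.0, 58.0, 37.0, 23.0, 0.0 cfs.
The maximum is 92.0 cfs, occurring at the reading for t = 18 h.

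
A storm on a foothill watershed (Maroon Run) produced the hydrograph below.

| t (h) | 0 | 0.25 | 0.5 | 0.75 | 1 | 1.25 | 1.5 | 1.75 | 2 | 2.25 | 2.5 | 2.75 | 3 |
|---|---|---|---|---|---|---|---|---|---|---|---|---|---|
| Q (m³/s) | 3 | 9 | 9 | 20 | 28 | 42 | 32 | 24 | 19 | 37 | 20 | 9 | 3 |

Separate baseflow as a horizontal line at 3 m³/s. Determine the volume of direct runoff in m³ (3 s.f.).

V ≈ 1.94 × 10^5 m³

Direct-runoff ordinates (Q − Q_b): 0.0, 6.0, 6.0, 17.0, 25.0, 39.0, 29.0, 21.0, 16.0, 34.0, 17.0, 6.0, 0.0 m³/s.
ΣQ_DR = 216.0 m³/s.
With Δt = 0.25 h = 900 s, V = ΣQ_DR · Δt = 216.0 × 900 = 1.94 × 10^5 m³.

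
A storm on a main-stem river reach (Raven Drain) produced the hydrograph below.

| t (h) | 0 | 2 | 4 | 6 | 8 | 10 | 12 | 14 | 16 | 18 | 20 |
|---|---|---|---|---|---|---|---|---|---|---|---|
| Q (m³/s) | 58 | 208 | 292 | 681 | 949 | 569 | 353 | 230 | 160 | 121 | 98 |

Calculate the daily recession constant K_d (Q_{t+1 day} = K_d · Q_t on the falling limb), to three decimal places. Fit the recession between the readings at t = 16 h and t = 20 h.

Between t = 16 h and t = 20 h the flow falls from 160 to 98 m³/s over 2×2 h = 4 h.
Per-interval ratio K = (98/160)^(1/2) = 0.7826; K_d = K^(24/2) = 0.053.

K_d ≈ 0.053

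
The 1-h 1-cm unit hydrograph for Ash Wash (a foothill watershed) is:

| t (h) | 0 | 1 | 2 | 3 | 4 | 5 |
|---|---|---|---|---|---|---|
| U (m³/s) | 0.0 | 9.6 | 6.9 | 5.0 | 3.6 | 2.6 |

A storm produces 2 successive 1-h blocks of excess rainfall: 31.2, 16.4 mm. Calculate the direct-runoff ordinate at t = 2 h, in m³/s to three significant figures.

By discrete convolution, Q_j = Σ (P_i / 10 mm) · U_{j−i}.
At t = 2 h (j=2): Q = (31.2/10)·6.9 + (16.4/10)·9.6 = 37.3 m³/s.

Q ≈ 37.3 m³/s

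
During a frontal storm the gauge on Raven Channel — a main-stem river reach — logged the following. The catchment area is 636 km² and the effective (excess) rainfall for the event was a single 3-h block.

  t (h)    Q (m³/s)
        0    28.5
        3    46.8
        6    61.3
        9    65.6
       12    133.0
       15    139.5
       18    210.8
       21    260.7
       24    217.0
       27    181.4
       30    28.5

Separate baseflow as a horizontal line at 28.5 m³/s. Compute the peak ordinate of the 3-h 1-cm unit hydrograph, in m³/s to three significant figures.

U_p ≈ 129 m³/s

Direct runoff: 0.0, 18.3, 32.8, 37.1, 104.5, 111.0, 182.3, 232.2, 188.5, 152.9, 0.0 m³/s; ΣQ_DR = 1060 m³/s, peak = 232.2 m³/s.
Runoff depth d = ΣQ_DR·Δt / A = 1060 × 10800 / (636 km²) = 17.99 mm.
The 1-cm UH is the DRH scaled by (10 mm)/d, so U_p = 232.2 × 10/17.99 = 129 m³/s.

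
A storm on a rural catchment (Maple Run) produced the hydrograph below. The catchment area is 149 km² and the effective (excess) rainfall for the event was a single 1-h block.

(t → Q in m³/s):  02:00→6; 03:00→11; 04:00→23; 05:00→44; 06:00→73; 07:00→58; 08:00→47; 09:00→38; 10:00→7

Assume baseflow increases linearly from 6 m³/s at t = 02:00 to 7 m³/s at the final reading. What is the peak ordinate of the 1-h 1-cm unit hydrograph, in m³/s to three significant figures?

Direct runoff: 0.00, 4.88, 16.75, 37.62, 66.50, 51.38, 40.25, 31.12, 0.00 m³/s; ΣQ_DR = 248.5 m³/s, peak = 66.50 m³/s.
Runoff depth d = ΣQ_DR·Δt / A = 248.5 × 3600 / (149 km²) = 6.004 mm.
The 1-cm UH is the DRH scaled by (10 mm)/d, so U_p = 66.50 × 10/6.004 = 111 m³/s.

U_p ≈ 111 m³/s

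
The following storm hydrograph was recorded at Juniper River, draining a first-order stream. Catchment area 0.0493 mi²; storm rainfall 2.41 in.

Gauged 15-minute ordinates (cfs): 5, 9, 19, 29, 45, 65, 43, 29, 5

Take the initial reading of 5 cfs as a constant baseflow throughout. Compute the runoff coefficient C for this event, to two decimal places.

ΣQ_DR = 204.0 cfs; V = ΣQ_DR·Δt = 1.836 × 10^5 ft³.
Runoff depth d = V / A = 1.603 in.
C = d / P = 1.603 / 2.41 = 0.67.

C ≈ 0.67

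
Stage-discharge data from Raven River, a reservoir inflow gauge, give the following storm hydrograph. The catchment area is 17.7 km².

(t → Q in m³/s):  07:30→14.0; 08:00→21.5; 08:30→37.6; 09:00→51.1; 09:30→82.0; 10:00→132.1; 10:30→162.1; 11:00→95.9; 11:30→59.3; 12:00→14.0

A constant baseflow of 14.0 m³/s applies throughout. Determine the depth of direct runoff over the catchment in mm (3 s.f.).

d ≈ 53.9 mm

Direct runoff: 0.0, 7.5, 23.6, 37.1, 68.0, 118.1, 148.1, 81.9, 45.3, 0.0 m³/s; ΣQ_DR = 529.6 m³/s.
V = ΣQ_DR · Δt = 529.6 × 1800 s = 9.533 × 10^5 m³.
Over A = 17.7 km², depth = V / A = 53.9 mm.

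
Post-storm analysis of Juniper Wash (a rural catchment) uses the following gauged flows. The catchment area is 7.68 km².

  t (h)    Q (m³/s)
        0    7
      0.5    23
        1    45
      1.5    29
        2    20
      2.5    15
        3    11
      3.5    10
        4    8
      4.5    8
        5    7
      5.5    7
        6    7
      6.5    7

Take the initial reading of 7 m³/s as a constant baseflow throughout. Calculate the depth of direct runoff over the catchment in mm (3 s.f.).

d ≈ 24.8 mm

Direct runoff: 0.0, 16.0, 38.0, 22.0, 13.0, 8.0, 4.0, 3.0, 1.0, 1.0, 0.0, 0.0, 0.0, 0.0 m³/s; ΣQ_DR = 106.0 m³/s.
V = ΣQ_DR · Δt = 106.0 × 1800 s = 1.908 × 10^5 m³.
Over A = 7.68 km², depth = V / A = 24.8 mm.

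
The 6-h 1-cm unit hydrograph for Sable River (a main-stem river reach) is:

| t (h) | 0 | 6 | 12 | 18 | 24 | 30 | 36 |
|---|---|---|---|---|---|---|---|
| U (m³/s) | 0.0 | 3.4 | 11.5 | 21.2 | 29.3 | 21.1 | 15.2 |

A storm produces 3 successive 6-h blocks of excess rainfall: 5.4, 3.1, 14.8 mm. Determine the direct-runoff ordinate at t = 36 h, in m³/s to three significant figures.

By discrete convolution, Q_j = Σ (P_i / 10 mm) · U_{j−i}.
At t = 36 h (j=6): Q = (5.4/10)·15.2 + (3.1/10)·21.1 + (14.8/10)·29.3 = 58.1 m³/s.

Q ≈ 58.1 m³/s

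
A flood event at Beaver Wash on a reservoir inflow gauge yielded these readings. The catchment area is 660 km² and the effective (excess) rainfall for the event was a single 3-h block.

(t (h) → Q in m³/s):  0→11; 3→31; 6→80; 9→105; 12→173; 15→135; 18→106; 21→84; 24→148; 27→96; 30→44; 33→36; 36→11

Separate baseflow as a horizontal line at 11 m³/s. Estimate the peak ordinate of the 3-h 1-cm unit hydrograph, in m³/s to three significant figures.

Direct runoff: 0.0, 20.0, 69.0, 94.0, 162.0, 124.0, 95.0, 73.0, 137.0, 85.0, 33.0, 25.0, 0.0 m³/s; ΣQ_DR = 917.0 m³/s, peak = 162.0 m³/s.
Runoff depth d = ΣQ_DR·Δt / A = 917.0 × 10800 / (660 km²) = 15.01 mm.
The 1-cm UH is the DRH scaled by (10 mm)/d, so U_p = 162.0 × 10/15.01 = 108 m³/s.

U_p ≈ 108 m³/s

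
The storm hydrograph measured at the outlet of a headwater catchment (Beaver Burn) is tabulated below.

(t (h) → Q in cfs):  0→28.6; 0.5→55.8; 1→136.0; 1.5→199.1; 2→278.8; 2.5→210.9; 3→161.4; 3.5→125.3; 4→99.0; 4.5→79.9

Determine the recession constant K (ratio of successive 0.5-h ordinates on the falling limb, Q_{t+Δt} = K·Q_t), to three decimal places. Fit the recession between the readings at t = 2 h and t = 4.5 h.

K ≈ 0.779

Using the recession-limb readings at t = 2 h and t = 4.5 h: Q falls from 278.8 to 79.9 cfs over 5 intervals.
K = (Q₂/Q₁)^(1/5) = (79.9/278.8)^(1/5) = 0.779.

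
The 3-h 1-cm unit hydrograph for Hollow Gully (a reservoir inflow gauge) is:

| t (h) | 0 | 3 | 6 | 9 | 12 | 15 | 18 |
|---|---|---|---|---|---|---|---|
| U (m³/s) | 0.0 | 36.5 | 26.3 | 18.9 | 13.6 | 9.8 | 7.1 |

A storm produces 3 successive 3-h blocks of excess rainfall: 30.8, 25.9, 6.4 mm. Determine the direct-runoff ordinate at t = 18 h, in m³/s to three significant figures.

Q ≈ 56.0 m³/s

By discrete convolution, Q_j = Σ (P_i / 10 mm) · U_{j−i}.
At t = 18 h (j=6): Q = (30.8/10)·7.1 + (25.9/10)·9.8 + (6.4/10)·13.6 = 56.0 m³/s.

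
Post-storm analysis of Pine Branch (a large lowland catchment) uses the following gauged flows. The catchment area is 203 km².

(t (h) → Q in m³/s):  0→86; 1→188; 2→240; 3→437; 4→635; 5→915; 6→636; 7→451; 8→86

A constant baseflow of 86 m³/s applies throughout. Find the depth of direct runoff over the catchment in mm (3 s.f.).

d ≈ 51.4 mm

Direct runoff: 0.0, 102.0, 154.0, 351.0, 549.0, 829.0, 550.0, 365.0, 0.0 m³/s; ΣQ_DR = 2900 m³/s.
V = ΣQ_DR · Δt = 2900 × 3600 s = 1.044 × 10^7 m³.
Over A = 203 km², depth = V / A = 51.4 mm.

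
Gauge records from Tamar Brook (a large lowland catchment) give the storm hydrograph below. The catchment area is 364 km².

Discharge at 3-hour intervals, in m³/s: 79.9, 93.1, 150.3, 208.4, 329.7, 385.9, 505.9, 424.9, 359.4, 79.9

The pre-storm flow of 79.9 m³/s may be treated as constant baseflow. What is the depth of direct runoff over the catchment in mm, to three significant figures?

Direct runoff: 0.0, 13.2, 70.4, 128.5, 249.8, 306.0, 426.0, 345.0, 279.5, 0.0 m³/s; ΣQ_DR = 1818 m³/s.
V = ΣQ_DR · Δt = 1818 × 10800 s = 1.964 × 10^7 m³.
Over A = 364 km², depth = V / A = 54.0 mm.

d ≈ 54.0 mm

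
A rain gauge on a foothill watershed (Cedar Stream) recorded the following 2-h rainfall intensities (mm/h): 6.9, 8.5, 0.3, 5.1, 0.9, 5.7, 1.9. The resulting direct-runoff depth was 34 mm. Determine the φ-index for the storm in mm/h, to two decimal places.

Only the 4 blocks with intensity above φ contribute runoff: 6.9, 8.5, 5.1, 5.7 mm/h.
Σ(I−φ)·Δt = d  ⇒  (6.9+8.5+5.1+5.7 − 4φ)·2 = 34
φ = (26.20 − 34/2) / 4 = 2.30 mm/h.

φ ≈ 2.30 mm/h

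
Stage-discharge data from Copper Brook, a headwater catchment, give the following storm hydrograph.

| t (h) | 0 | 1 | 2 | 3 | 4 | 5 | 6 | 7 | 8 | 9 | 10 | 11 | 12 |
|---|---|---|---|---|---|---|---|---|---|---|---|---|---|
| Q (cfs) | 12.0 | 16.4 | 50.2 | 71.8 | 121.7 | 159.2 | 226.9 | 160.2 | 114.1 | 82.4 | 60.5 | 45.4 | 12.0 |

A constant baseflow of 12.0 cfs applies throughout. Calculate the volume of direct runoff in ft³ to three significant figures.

V ≈ 3.52 × 10^6 ft³

Direct-runoff ordinates (Q − Q_b): 0.0, 4.4, 38.2, 59.8, 109.7, 147.2, 214.9, 148.2, 102.1, 70.4, 48.5, 33.4, 0.0 cfs.
ΣQ_DR = 976.8 cfs.
With Δt = 1 h = 3600 s, V = ΣQ_DR · Δt = 976.8 × 3600 = 3.52 × 10^6 ft³.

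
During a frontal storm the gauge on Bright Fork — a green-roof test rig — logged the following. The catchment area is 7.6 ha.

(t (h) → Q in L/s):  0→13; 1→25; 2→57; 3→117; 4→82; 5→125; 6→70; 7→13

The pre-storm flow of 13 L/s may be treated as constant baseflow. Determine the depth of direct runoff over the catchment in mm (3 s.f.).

d ≈ 18.9 mm

Direct runoff: 0.0, 12.0, 44.0, 104.0, 69.0, 112.0, 57.0, 0.0 L/s; ΣQ_DR = 398.0 L/s.
V = ΣQ_DR · Δt = 398.0 × 3600 s = 1.433 × 10^6 L.
Over A = 7.6 ha, depth = V / A = 18.9 mm.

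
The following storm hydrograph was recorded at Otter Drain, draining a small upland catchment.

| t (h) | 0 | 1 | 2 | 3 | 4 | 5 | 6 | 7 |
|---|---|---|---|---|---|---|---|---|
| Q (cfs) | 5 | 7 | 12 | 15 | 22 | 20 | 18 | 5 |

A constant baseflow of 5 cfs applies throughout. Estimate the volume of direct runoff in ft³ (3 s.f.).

V ≈ 2.30 × 10^5 ft³

Direct-runoff ordinates (Q − Q_b): 0.0, 2.0, 7.0, 10.0, 17.0, 15.0, 13.0, 0.0 cfs.
ΣQ_DR = 64.00 cfs.
With Δt = 1 h = 3600 s, V = ΣQ_DR · Δt = 64.00 × 3600 = 2.30 × 10^5 ft³.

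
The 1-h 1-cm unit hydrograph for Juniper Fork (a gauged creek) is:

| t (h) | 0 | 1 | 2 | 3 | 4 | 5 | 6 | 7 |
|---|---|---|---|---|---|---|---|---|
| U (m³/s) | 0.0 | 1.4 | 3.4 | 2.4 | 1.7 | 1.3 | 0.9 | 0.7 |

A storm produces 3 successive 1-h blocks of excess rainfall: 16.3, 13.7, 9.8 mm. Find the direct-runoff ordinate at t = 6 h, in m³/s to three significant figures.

By discrete convolution, Q_j = Σ (P_i / 10 mm) · U_{j−i}.
At t = 6 h (j=6): Q = (16.3/10)·0.9 + (13.7/10)·1.3 + (9.8/10)·1.7 = 4.91 m³/s.

Q ≈ 4.91 m³/s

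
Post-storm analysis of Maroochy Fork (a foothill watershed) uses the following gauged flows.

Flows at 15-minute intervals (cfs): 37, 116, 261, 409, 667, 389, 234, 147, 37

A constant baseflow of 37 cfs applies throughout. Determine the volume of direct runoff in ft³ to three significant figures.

V ≈ 1.77 × 10^6 ft³

Direct-runoff ordinates (Q − Q_b): 0.0, 79.0, 224.0, 372.0, 630.0, 352.0, 197.0, 110.0, 0.0 cfs.
ΣQ_DR = 1964 cfs.
With Δt = 0.25 h = 900 s, V = ΣQ_DR · Δt = 1964 × 900 = 1.77 × 10^6 ft³.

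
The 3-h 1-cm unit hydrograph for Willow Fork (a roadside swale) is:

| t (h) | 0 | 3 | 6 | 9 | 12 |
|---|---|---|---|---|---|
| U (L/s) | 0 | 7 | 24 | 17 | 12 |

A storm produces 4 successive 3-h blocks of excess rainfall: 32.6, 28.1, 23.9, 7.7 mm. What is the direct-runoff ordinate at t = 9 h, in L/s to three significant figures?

By discrete convolution, Q_j = Σ (P_i / 10 mm) · U_{j−i}.
At t = 9 h (j=3): Q = (32.6/10)·17 + (28.1/10)·24 + (23.9/10)·7 + (7.7/10)·0 = 140 L/s.

Q ≈ 140 L/s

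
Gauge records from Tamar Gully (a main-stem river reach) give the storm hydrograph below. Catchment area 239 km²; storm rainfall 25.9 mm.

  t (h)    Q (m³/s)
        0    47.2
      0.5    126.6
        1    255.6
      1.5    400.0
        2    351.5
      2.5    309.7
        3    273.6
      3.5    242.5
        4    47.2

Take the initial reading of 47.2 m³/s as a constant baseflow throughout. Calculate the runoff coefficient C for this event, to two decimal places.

C ≈ 0.47

ΣQ_DR = 1629 m³/s; V = ΣQ_DR·Δt = 2.932 × 10^6 m³.
Runoff depth d = V / A = 12.27 mm.
C = d / P = 12.27 / 25.9 = 0.47.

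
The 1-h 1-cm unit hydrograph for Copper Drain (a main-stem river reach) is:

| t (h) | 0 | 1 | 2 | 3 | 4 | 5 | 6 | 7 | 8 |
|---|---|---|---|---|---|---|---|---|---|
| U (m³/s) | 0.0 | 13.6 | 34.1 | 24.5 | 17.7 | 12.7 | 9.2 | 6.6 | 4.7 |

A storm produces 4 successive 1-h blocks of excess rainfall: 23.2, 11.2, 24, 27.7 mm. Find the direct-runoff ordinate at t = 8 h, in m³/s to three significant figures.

By discrete convolution, Q_j = Σ (P_i / 10 mm) · U_{j−i}.
At t = 8 h (j=8): Q = (23.2/10)·4.7 + (11.2/10)·6.6 + (24/10)·9.2 + (27.7/10)·12.7 = 75.6 m³/s.

Q ≈ 75.6 m³/s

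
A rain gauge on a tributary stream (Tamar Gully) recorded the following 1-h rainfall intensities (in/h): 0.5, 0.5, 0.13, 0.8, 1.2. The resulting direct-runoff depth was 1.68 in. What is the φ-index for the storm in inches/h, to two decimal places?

Only the 4 blocks with intensity above φ contribute runoff: 0.5, 0.5, 0.8, 1.2 in/h.
Σ(I−φ)·Δt = d  ⇒  (0.5+0.5+0.8+1.2 − 4φ)·1 = 1.68
φ = (3.000 − 1.68/1) / 4 = 0.33 in/h.

φ ≈ 0.33 in/h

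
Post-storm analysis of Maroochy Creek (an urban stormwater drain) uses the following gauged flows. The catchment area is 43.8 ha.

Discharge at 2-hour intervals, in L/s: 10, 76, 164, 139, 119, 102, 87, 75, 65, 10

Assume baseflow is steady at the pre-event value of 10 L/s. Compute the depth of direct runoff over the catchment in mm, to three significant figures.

Direct runoff: 0.0, 66.0, 154.0, 129.0, 109.0, 92.0, 77.0, 65.0, 55.0, 0.0 L/s; ΣQ_DR = 747.0 L/s.
V = ΣQ_DR · Δt = 747.0 × 7200 s = 5.378 × 10^6 L.
Over A = 43.8 ha, depth = V / A = 12.3 mm.

d ≈ 12.3 mm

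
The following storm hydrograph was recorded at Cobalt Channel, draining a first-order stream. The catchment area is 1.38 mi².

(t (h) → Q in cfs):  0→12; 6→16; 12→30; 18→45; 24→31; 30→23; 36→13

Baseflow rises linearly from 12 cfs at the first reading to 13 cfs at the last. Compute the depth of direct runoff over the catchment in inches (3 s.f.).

d ≈ 0.556 in

Direct runoff: 0.00, 3.83, 17.67, 32.50, 18.33, 10.17, 0.00 cfs; ΣQ_DR = 82.50 cfs.
V = ΣQ_DR · Δt = 82.50 × 21600 s = 1.782 × 10^6 ft³.
Over A = 1.38 mi², depth = V / A = 0.556 in.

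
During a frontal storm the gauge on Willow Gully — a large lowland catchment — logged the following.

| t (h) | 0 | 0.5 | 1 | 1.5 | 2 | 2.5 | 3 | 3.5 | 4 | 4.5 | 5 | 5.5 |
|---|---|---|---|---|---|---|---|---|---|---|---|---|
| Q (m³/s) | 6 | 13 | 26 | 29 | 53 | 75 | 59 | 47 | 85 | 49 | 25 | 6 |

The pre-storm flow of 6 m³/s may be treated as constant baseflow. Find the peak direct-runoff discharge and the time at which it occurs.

Subtracting baseflow gives direct-runoff ordinates: 0.0, 7.0, 20.0, 23.0, 47.0, 69.0, 53.0, 41.0, 79.0, 43.0, 19.0, 0.0 m³/s.
The maximum is 79.0 m³/s, occurring at the reading for t = 4 h.

Q_p = 79.0 m³/s at t = 4 h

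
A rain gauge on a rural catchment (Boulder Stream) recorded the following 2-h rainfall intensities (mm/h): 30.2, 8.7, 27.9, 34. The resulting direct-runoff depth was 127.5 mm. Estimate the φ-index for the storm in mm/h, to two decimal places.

φ ≈ 9.45 mm/h

Only the 3 blocks with intensity above φ contribute runoff: 30.2, 27.9, 34 mm/h.
Σ(I−φ)·Δt = d  ⇒  (30.2+27.9+34 − 3φ)·2 = 127.5
φ = (92.10 − 127.5/2) / 3 = 9.45 mm/h.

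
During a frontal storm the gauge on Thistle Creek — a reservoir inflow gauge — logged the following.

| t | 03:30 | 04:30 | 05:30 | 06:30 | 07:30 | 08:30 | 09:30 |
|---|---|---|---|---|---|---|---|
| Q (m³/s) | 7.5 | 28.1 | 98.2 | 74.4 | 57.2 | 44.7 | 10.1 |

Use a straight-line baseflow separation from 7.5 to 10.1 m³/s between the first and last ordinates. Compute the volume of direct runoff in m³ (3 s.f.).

V ≈ 9.31 × 10^5 m³

Direct-runoff ordinates (Q − Q_b): 0.00, 20.17, 89.83, 65.60, 47.97, 35.03, 0.00 m³/s.
ΣQ_DR = 258.6 m³/s.
With Δt = 1 h = 3600 s, V = ΣQ_DR · Δt = 258.6 × 3600 = 9.31 × 10^5 m³.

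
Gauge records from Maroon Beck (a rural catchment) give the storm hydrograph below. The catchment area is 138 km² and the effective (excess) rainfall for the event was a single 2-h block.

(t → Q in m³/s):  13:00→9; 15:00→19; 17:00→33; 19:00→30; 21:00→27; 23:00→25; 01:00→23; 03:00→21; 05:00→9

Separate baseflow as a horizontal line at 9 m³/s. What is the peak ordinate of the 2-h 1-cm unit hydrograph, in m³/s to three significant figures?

U_p ≈ 40.0 m³/s

Direct runoff: 0.0, 10.0, 24.0, 21.0, 18.0, 16.0, 14.0, 12.0, 0.0 m³/s; ΣQ_DR = 115.0 m³/s, peak = 24.0 m³/s.
Runoff depth d = ΣQ_DR·Δt / A = 115.0 × 7200 / (138 km²) = 6.000 mm.
The 1-cm UH is the DRH scaled by (10 mm)/d, so U_p = 24.0 × 10/6.000 = 40.0 m³/s.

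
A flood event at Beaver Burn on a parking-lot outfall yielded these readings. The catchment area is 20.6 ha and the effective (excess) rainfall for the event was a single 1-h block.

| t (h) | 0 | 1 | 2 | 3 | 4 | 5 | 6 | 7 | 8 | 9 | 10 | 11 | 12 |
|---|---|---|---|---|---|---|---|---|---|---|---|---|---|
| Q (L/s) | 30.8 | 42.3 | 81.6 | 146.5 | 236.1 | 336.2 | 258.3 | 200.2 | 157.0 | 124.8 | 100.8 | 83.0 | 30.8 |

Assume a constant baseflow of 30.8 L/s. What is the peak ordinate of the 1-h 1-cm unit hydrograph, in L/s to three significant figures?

U_p ≈ 122 L/s

Direct runoff: 0.0, 11.5, 50.8, 115.7, 205.3, 305.4, 227.5, 169.4, 126.2, 94.0, 70.0, 52.2, 0.0 L/s; ΣQ_DR = 1428 L/s, peak = 305.4 L/s.
Runoff depth d = ΣQ_DR·Δt / A = 1428 × 3600 / (20.6 ha) = 24.96 mm.
The 1-cm UH is the DRH scaled by (10 mm)/d, so U_p = 305.4 × 10/24.96 = 122 L/s.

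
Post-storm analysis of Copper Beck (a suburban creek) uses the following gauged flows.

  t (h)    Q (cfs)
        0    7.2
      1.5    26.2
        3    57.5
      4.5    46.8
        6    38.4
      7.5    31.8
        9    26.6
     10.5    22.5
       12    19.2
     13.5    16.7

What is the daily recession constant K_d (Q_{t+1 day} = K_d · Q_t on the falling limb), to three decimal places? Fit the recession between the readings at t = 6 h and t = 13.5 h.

K_d ≈ 0.070

Between t = 6 h and t = 13.5 h the flow falls from 38.4 to 16.7 cfs over 5×1.5 h = 7.5 h.
Per-interval ratio K = (16.7/38.4)^(1/5) = 0.8466; K_d = K^(24/1.5) = 0.070.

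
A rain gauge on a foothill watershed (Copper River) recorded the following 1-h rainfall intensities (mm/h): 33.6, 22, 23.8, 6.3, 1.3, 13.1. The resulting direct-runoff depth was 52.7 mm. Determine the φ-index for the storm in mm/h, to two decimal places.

Only the 4 blocks with intensity above φ contribute runoff: 33.6, 22, 23.8, 13.1 mm/h.
Σ(I−φ)·Δt = d  ⇒  (33.6+22+23.8+13.1 − 4φ)·1 = 52.7
φ = (92.50 − 52.7/1) / 4 = 9.95 mm/h.

φ ≈ 9.95 mm/h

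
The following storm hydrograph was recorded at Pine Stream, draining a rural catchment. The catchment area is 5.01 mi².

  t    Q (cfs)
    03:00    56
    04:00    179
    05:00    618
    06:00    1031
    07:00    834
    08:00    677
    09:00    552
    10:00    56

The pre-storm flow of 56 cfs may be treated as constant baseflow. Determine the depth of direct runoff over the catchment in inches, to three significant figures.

Direct runoff: 0.0, 123.0, 562.0, 975.0, 778.0, 621.0, 496.0, 0.0 cfs; ΣQ_DR = 3555 cfs.
V = ΣQ_DR · Δt = 3555 × 3600 s = 1.280 × 10^7 ft³.
Over A = 5.01 mi², depth = V / A = 1.10 in.

d ≈ 1.10 in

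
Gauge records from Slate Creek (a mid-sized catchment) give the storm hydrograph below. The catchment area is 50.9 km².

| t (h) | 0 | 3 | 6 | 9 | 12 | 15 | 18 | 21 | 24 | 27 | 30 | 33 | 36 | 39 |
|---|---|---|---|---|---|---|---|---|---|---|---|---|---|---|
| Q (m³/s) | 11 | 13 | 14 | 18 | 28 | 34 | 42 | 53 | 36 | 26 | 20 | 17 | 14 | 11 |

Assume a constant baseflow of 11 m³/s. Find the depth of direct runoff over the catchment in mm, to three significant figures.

Direct runoff: 0.0, 2.0, 3.0, 7.0, 17.0, 23.0, 31.0, 42.0, 25.0, 15.0, 9.0, 6.0, 3.0, 0.0 m³/s; ΣQ_DR = 183.0 m³/s.
V = ΣQ_DR · Δt = 183.0 × 10800 s = 1.976 × 10^6 m³.
Over A = 50.9 km², depth = V / A = 38.8 mm.

d ≈ 38.8 mm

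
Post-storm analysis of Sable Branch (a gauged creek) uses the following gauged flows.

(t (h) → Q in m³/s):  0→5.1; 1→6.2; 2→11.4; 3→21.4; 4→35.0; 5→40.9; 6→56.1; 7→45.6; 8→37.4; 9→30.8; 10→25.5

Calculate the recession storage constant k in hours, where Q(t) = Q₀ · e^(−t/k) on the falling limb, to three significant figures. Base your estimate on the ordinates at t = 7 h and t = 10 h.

On the falling limb, Q drops from 45.6 to 25.5 m³/s between t = 7 h and t = 10 h (Δt = 3 h).
k = −Δt / ln(Q₂/Q₁) = −3 / ln(25.5/45.6) = 5.16 h.

k ≈ 5.16 h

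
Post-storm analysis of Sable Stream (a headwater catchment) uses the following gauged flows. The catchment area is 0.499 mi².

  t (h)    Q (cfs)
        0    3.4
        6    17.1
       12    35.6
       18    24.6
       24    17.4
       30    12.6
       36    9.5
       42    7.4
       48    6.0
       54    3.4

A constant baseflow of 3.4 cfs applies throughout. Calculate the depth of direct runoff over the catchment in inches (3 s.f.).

Direct runoff: 0.0, 13.7, 32.2, 21.2, 14.0, 9.2, 6.1, 4.0, 2.6, 0.0 cfs; ΣQ_DR = 103.0 cfs.
V = ΣQ_DR · Δt = 103.0 × 21600 s = 2.225 × 10^6 ft³.
Over A = 0.499 mi², depth = V / A = 1.92 in.

d ≈ 1.92 in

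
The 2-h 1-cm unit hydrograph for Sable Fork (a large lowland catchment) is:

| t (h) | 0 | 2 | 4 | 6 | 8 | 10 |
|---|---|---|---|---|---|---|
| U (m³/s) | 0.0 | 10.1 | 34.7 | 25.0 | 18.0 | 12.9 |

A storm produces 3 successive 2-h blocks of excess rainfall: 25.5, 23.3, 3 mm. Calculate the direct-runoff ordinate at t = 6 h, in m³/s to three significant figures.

By discrete convolution, Q_j = Σ (P_i / 10 mm) · U_{j−i}.
At t = 6 h (j=3): Q = (25.5/10)·25.0 + (23.3/10)·34.7 + (3/10)·10.1 = 148 m³/s.

Q ≈ 148 m³/s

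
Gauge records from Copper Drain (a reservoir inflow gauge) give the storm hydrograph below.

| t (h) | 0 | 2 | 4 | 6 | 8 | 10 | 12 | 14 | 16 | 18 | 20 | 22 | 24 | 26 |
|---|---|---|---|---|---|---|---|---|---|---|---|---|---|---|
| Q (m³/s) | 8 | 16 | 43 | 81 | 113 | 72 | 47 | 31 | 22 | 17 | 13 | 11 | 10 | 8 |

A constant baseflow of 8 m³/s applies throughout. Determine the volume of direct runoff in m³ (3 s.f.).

Direct-runoff ordinates (Q − Q_b): 0.0, 8.0, 35.0, 73.0, 105.0, 64.0, 39.0, 23.0, 14.0, 9.0, 5.0, 3.0, 2.0, 0.0 m³/s.
ΣQ_DR = 380.0 m³/s.
With Δt = 2 h = 7200 s, V = ΣQ_DR · Δt = 380.0 × 7200 = 2.74 × 10^6 m³.

V ≈ 2.74 × 10^6 m³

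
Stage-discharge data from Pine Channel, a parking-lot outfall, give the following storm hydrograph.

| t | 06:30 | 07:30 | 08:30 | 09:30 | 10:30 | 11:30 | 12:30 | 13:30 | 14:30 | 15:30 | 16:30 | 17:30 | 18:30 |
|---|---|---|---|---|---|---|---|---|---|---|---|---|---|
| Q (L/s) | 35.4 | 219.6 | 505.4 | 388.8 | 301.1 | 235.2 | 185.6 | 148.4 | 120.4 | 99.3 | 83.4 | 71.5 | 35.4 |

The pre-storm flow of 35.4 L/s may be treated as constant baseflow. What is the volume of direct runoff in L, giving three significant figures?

V ≈ 7.09 × 10^6 L

Direct-runoff ordinates (Q − Q_b): 0.0, 184.2, 470.0, 353.4, 265.7, 199.8, 150.2, 113.0, 85.0, 63.9, 48.0, 36.1, 0.0 L/s.
ΣQ_DR = 1969 L/s.
With Δt = 1 h = 3600 s, V = ΣQ_DR · Δt = 1969 × 3600 = 7.09 × 10^6 L.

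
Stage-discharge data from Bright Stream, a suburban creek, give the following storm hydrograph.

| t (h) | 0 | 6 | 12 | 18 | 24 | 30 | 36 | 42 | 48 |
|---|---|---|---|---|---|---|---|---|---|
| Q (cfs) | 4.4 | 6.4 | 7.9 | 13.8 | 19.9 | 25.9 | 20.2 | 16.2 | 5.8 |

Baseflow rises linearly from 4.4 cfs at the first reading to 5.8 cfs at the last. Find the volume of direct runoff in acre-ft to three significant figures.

Direct-runoff ordinates (Q − Q_b): 0.00, 1.82, 3.15, 8.88, 14.80, 20.62, 14.75, 10.57, 0.00 cfs.
ΣQ_DR = 74.60 cfs.
With Δt = 6 h = 21600 s, V = ΣQ_DR · Δt = 74.60 × 21600 = 1.61 × 10^6 ft³ = 37.0 acre-ft.

V ≈ 37.0 acre-ft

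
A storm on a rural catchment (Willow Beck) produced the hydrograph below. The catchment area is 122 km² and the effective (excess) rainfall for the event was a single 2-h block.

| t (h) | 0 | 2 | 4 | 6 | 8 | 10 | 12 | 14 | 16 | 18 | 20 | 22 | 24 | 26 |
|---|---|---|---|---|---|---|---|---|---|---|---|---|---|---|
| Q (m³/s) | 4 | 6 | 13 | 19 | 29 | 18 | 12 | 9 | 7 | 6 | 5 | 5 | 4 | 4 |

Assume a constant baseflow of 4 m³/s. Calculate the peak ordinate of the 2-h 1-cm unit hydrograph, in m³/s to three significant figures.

Direct runoff: 0.0, 2.0, 9.0, 15.0, 25.0, 14.0, 8.0, 5.0, 3.0, 2.0, 1.0, 1.0, 0.0, 0.0 m³/s; ΣQ_DR = 85.00 m³/s, peak = 25.0 m³/s.
Runoff depth d = ΣQ_DR·Δt / A = 85.00 × 7200 / (122 km²) = 5.016 mm.
The 1-cm UH is the DRH scaled by (10 mm)/d, so U_p = 25.0 × 10/5.016 = 49.8 m³/s.

U_p ≈ 49.8 m³/s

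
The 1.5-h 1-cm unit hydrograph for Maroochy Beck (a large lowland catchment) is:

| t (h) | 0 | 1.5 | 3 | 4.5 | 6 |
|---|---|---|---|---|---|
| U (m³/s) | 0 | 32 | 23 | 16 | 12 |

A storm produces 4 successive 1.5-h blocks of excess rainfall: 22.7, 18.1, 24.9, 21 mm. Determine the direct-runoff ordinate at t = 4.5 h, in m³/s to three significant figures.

Q ≈ 158 m³/s

By discrete convolution, Q_j = Σ (P_i / 10 mm) · U_{j−i}.
At t = 4.5 h (j=3): Q = (22.7/10)·16 + (18.1/10)·23 + (24.9/10)·32 + (21/10)·0 = 158 m³/s.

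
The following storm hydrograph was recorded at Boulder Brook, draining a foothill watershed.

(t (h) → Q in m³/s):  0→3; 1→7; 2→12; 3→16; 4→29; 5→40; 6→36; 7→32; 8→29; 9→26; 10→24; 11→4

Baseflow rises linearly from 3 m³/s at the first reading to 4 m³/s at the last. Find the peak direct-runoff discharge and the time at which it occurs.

Subtracting baseflow gives direct-runoff ordinates: 0.00, 3.91, 8.82, 12.73, 25.64, 36.55, 32.45, 28.36, 25.27, 22.18, 20.09, 0.00 m³/s.
The maximum is 36.55 m³/s, occurring at the reading for t = 5 h.

Q_p = 36.55 m³/s at t = 5 h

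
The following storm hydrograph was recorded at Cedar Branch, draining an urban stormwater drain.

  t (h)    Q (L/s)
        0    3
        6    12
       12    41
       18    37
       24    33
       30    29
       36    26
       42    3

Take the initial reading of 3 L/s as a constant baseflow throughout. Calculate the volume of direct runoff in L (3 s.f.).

V ≈ 3.46 × 10^6 L

Direct-runoff ordinates (Q − Q_b): 0.0, 9.0, 38.0, 34.0, 30.0, 26.0, 23.0, 0.0 L/s.
ΣQ_DR = 160.0 L/s.
With Δt = 6 h = 21600 s, V = ΣQ_DR · Δt = 160.0 × 21600 = 3.46 × 10^6 L.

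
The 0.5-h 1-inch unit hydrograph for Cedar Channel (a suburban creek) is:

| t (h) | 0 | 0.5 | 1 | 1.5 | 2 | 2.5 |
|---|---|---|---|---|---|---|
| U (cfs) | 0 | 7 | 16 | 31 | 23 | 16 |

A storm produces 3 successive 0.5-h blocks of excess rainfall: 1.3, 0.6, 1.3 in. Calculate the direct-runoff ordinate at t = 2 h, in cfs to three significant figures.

By discrete convolution, Q_j = Σ (P_i / 1 in) · U_{j−i}.
At t = 2 h (j=4): Q = (1.3/1)·23 + (0.6/1)·31 + (1.3/1)·16 = 69.3 cfs.

Q ≈ 69.3 cfs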